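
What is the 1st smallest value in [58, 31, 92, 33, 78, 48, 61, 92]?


Sort ascending: [31, 33, 48, 58, 61, 78, 92, 92]
The 1st element (1-indexed) is at index 0.
Value = 31
Final answer: 31


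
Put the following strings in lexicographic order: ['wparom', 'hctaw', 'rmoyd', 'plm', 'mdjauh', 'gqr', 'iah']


Compare strings character by character (the first differing letter decides):
  'gqr' < 'hctaw' since 'g' < 'h' at position 1
  'hctaw' < 'iah' since 'h' < 'i' at position 1
  'iah' < 'mdjauh' since 'i' < 'm' at position 1
  'mdjauh' < 'plm' since 'm' < 'p' at position 1
  'plm' < 'rmoyd' since 'p' < 'r' at position 1
  'rmoyd' < 'wparom' since 'r' < 'w' at position 1
Chaining these comparisons gives the alphabetical order.
Final answer: ['gqr', 'hctaw', 'iah', 'mdjauh', 'plm', 'rmoyd', 'wparom']


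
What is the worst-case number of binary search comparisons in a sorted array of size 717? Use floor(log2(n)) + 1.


Binary search halves the search space each step.
Maximum comparisons = floor(log2(717)) + 1
log2(717) = 9.4858
floor(log2(717)) = 9, so 9 + 1 = 10
Final answer: 10


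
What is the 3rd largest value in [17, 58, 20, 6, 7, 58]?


Sort descending: [58, 58, 20, 17, 7, 6]
The 3rd element (1-indexed) is at index 2.
Value = 20
Final answer: 20


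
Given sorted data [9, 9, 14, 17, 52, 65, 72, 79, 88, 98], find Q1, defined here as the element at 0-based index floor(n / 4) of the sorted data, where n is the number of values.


The list has n = 10 elements.
Q1 index = floor(10 / 4) = floor(2.5) = 2
Counting from index 0 in the sorted data, the element at index 2 is 14.
Final answer: 14


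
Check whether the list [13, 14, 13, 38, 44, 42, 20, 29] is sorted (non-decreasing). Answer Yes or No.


Check consecutive pairs:
  13 <= 14? True
  14 <= 13? False
  13 <= 38? True
  38 <= 44? True
  44 <= 42? False
  42 <= 20? False
  20 <= 29? True
3 consecutive pair(s) are out of order, so the list is not sorted.
Final answer: No


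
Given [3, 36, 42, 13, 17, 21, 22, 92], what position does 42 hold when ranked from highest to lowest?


Sort descending: [92, 42, 36, 22, 21, 17, 13, 3]
Find 42 in the sorted list.
42 is at position 2.
Final answer: 2


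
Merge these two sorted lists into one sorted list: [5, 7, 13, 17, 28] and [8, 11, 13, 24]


List A: [5, 7, 13, 17, 28]
List B: [8, 11, 13, 24]
Repeatedly compare the front elements and take the smaller:
  5 vs 8 -> take 5
  7 vs 8 -> take 7
  13 vs 8 -> take 8
  13 vs 11 -> take 11
  13 vs 13 -> take 13
  17 vs 13 -> take 13
  17 vs 24 -> take 17
  28 vs 24 -> take 24
  B is exhausted; append the rest of A: [28]
Final answer: [5, 7, 8, 11, 13, 13, 17, 24, 28]


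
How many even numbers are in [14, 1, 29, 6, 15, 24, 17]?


Check each element:
  14 is even
  1 is odd
  29 is odd
  6 is even
  15 is odd
  24 is even
  17 is odd
Evens: [14, 6, 24]
Count of evens = 3
Final answer: 3


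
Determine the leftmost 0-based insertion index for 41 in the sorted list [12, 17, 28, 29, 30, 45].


List is sorted: [12, 17, 28, 29, 30, 45]
We need the leftmost position where 41 can be inserted, i.e. the first index whose element is >= 41 (or the end of the list if none is).
Binary search with low=0, high=6 (0-based indices):
  low=0, high=6, mid=3: a[3]=29 < 41, so low = 4
  low=4, high=6, mid=5: a[5]=45 >= 41, so high = 5
  low=4, high=5, mid=4: a[4]=30 < 41, so low = 5
Now low = high = 5, so the insertion index is 5.
Final answer: 5


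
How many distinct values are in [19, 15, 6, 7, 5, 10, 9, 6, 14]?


List all unique values:
Distinct values: [5, 6, 7, 9, 10, 14, 15, 19]
Count = 8
Final answer: 8


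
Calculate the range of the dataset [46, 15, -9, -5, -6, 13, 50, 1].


Maximum value: 50
Minimum value: -9
Range = 50 - (-9) = 59
Final answer: 59


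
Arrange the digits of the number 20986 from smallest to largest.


The number 20986 has digits: 2, 0, 9, 8, 6
Sorted: 0, 2, 6, 8, 9
Joining the sorted digits gives the result.
Final answer: 02689


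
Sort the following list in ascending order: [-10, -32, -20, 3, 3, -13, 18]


Original list: [-10, -32, -20, 3, 3, -13, 18]
Repeatedly take the smallest remaining element:
  Remaining [-10, -32, -20, 3, 3, -13, 18] -> smallest is -32
  Remaining [-10, -20, 3, 3, -13, 18] -> smallest is -20
  Remaining [-10, 3, 3, -13, 18] -> smallest is -13
  Remaining [-10, 3, 3, 18] -> smallest is -10
  Remaining [3, 3, 18] -> smallest is 3
  Remaining [3, 18] -> smallest is 3
  Remaining [18] -> smallest is 18
Collecting the picks in order gives the sorted list.
Final answer: [-32, -20, -13, -10, 3, 3, 18]


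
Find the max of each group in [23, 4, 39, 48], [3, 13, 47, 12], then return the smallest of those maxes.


Find max of each group:
  Group 1: [23, 4, 39, 48] -> max = 48
  Group 2: [3, 13, 47, 12] -> max = 47
Maxes: [48, 47]
Minimum of maxes = 47
Final answer: 47


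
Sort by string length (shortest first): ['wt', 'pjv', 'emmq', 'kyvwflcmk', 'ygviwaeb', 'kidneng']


Compute lengths:
  'wt' has length 2
  'pjv' has length 3
  'emmq' has length 4
  'kyvwflcmk' has length 9
  'ygviwaeb' has length 8
  'kidneng' has length 7
Lengths in increasing order: 2 < 3 < 4 < 7 < 8 < 9
Listing the words in that order gives the answer.
Final answer: ['wt', 'pjv', 'emmq', 'kidneng', 'ygviwaeb', 'kyvwflcmk']


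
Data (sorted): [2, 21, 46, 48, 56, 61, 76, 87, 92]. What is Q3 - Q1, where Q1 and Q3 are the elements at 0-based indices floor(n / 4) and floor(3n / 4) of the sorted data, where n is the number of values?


The data has n = 9 elements.
Q1 index = floor(9 / 4) = floor(2.25) = 2; Q3 index = floor(3 * 9 / 4) = floor(6.75) = 6
Q1 = element at index 2 = 46
Q3 = element at index 6 = 76
IQR = 76 - 46 = 30
Final answer: 30


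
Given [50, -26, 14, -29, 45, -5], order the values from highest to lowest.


Original list: [50, -26, 14, -29, 45, -5]
Repeatedly take the largest remaining element:
  Remaining [50, -26, 14, -29, 45, -5] -> largest is 50
  Remaining [-26, 14, -29, 45, -5] -> largest is 45
  Remaining [-26, 14, -29, -5] -> largest is 14
  Remaining [-26, -29, -5] -> largest is -5
  Remaining [-26, -29] -> largest is -26
  Remaining [-29] -> largest is -29
Collecting the picks in order gives the descending list.
Final answer: [50, 45, 14, -5, -26, -29]


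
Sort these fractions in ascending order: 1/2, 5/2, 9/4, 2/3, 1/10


Convert to decimal for comparison:
  1/2 = 0.5
  5/2 = 2.5
  9/4 = 2.25
  2/3 = 0.6667
  1/10 = 0.1
Decimals in increasing order: 0.1 < 0.5 < 0.6667 < 2.25 < 2.5
Writing each back as its fraction gives the sorted order.
Final answer: 1/10, 1/2, 2/3, 9/4, 5/2


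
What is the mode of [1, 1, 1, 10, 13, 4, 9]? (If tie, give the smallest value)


Count the frequency of each value:
  1 appears 3 time(s)
  4 appears 1 time(s)
  9 appears 1 time(s)
  10 appears 1 time(s)
  13 appears 1 time(s)
Maximum frequency is 3.
Only 1 reaches that frequency, so it is the mode.
Final answer: 1


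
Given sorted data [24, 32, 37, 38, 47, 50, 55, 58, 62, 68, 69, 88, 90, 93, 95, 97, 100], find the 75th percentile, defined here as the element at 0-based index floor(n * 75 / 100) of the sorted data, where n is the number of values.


The dataset has n = 17 elements.
Index = floor(17 * 75 / 100) = floor(1275 / 100) = floor(12.75) = 12
Counting from index 0 in the sorted data, the element at index 12 is 90.
Final answer: 90


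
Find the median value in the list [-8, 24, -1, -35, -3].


First, sort the list: [-35, -8, -3, -1, 24]
The list has 5 elements (odd count).
The middle index is 2 (0-based), and the element there is -3.
Final answer: -3


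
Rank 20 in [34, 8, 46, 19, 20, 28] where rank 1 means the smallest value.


Sort ascending: [8, 19, 20, 28, 34, 46]
Find 20 in the sorted list.
20 is at position 3 (1-indexed).
Final answer: 3


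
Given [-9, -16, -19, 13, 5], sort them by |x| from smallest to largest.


Compute absolute values:
  |-9| = 9
  |-16| = 16
  |-19| = 19
  |13| = 13
  |5| = 5
Absolute values in increasing order: 5 < 9 < 13 < 16 < 19
Listing the original numbers in that order gives the answer.
Final answer: [5, -9, 13, -16, -19]


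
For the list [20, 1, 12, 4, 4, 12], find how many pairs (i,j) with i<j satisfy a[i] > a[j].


For each element, count the later elements that are smaller than it:
  20 (index 0): smaller elements after it = [1, 12, 4, 4, 12] -> 5
  1 (index 1): smaller elements after it = [] -> 0
  12 (index 2): smaller elements after it = [4, 4] -> 2
  4 (index 3): smaller elements after it = [] -> 0
  4 (index 4): smaller elements after it = [] -> 0
Total inversions = 5 + 0 + 2 + 0 + 0 = 7
Final answer: 7


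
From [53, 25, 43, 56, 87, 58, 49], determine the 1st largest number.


Sort descending: [87, 58, 56, 53, 49, 43, 25]
The 1st element (1-indexed) is at index 0.
Value = 87
Final answer: 87


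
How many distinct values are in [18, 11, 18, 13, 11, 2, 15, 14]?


List all unique values:
Distinct values: [2, 11, 13, 14, 15, 18]
Count = 6
Final answer: 6


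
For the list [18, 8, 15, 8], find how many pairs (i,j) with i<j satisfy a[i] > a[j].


For each element, count the later elements that are smaller than it:
  18 (index 0): smaller elements after it = [8, 15, 8] -> 3
  8 (index 1): smaller elements after it = [] -> 0
  15 (index 2): smaller elements after it = [8] -> 1
Total inversions = 3 + 0 + 1 = 4
Final answer: 4


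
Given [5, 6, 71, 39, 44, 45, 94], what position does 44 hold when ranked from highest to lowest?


Sort descending: [94, 71, 45, 44, 39, 6, 5]
Find 44 in the sorted list.
44 is at position 4.
Final answer: 4


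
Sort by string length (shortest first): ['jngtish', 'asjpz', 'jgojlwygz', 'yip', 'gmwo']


Compute lengths:
  'jngtish' has length 7
  'asjpz' has length 5
  'jgojlwygz' has length 9
  'yip' has length 3
  'gmwo' has length 4
Lengths in increasing order: 3 < 4 < 5 < 7 < 9
Listing the words in that order gives the answer.
Final answer: ['yip', 'gmwo', 'asjpz', 'jngtish', 'jgojlwygz']


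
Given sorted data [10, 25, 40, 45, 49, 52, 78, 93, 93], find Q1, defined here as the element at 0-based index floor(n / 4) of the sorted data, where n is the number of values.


The list has n = 9 elements.
Q1 index = floor(9 / 4) = floor(2.25) = 2
Counting from index 0 in the sorted data, the element at index 2 is 40.
Final answer: 40


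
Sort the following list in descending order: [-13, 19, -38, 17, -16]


Original list: [-13, 19, -38, 17, -16]
Repeatedly take the largest remaining element:
  Remaining [-13, 19, -38, 17, -16] -> largest is 19
  Remaining [-13, -38, 17, -16] -> largest is 17
  Remaining [-13, -38, -16] -> largest is -13
  Remaining [-38, -16] -> largest is -16
  Remaining [-38] -> largest is -38
Collecting the picks in order gives the descending list.
Final answer: [19, 17, -13, -16, -38]


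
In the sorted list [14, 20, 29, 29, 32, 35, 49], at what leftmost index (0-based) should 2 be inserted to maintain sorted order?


List is sorted: [14, 20, 29, 29, 32, 35, 49]
We need the leftmost position where 2 can be inserted, i.e. the first index whose element is >= 2 (or the end of the list if none is).
Binary search with low=0, high=7 (0-based indices):
  low=0, high=7, mid=3: a[3]=29 >= 2, so high = 3
  low=0, high=3, mid=1: a[1]=20 >= 2, so high = 1
  low=0, high=1, mid=0: a[0]=14 >= 2, so high = 0
Now low = high = 0, so the insertion index is 0.
Final answer: 0


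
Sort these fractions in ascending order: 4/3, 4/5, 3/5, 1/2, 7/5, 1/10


Convert to decimal for comparison:
  4/3 = 1.3333
  4/5 = 0.8
  3/5 = 0.6
  1/2 = 0.5
  7/5 = 1.4
  1/10 = 0.1
Decimals in increasing order: 0.1 < 0.5 < 0.6 < 0.8 < 1.3333 < 1.4
Writing each back as its fraction gives the sorted order.
Final answer: 1/10, 1/2, 3/5, 4/5, 4/3, 7/5


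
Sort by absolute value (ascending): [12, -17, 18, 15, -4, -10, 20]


Compute absolute values:
  |12| = 12
  |-17| = 17
  |18| = 18
  |15| = 15
  |-4| = 4
  |-10| = 10
  |20| = 20
Absolute values in increasing order: 4 < 10 < 12 < 15 < 17 < 18 < 20
Listing the original numbers in that order gives the answer.
Final answer: [-4, -10, 12, 15, -17, 18, 20]


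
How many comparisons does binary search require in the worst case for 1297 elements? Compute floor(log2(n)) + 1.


Binary search halves the search space each step.
Maximum comparisons = floor(log2(1297)) + 1
log2(1297) = 10.341
floor(log2(1297)) = 10, so 10 + 1 = 11
Final answer: 11


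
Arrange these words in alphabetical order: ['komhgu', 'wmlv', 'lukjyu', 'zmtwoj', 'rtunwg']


Compare strings character by character (the first differing letter decides):
  'komhgu' < 'lukjyu' since 'k' < 'l' at position 1
  'lukjyu' < 'rtunwg' since 'l' < 'r' at position 1
  'rtunwg' < 'wmlv' since 'r' < 'w' at position 1
  'wmlv' < 'zmtwoj' since 'w' < 'z' at position 1
Chaining these comparisons gives the alphabetical order.
Final answer: ['komhgu', 'lukjyu', 'rtunwg', 'wmlv', 'zmtwoj']


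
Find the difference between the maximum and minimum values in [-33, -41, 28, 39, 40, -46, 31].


Maximum value: 40
Minimum value: -46
Range = 40 - (-46) = 86
Final answer: 86


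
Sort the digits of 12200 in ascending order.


The number 12200 has digits: 1, 2, 2, 0, 0
Sorted: 0, 0, 1, 2, 2
Joining the sorted digits gives the result.
Final answer: 00122


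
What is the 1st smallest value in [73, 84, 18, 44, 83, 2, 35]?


Sort ascending: [2, 18, 35, 44, 73, 83, 84]
The 1st element (1-indexed) is at index 0.
Value = 2
Final answer: 2


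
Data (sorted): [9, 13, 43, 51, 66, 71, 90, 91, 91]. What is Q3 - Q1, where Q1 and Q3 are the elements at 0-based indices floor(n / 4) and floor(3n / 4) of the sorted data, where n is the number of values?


The data has n = 9 elements.
Q1 index = floor(9 / 4) = floor(2.25) = 2; Q3 index = floor(3 * 9 / 4) = floor(6.75) = 6
Q1 = element at index 2 = 43
Q3 = element at index 6 = 90
IQR = 90 - 43 = 47
Final answer: 47


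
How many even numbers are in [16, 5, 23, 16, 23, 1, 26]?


Check each element:
  16 is even
  5 is odd
  23 is odd
  16 is even
  23 is odd
  1 is odd
  26 is even
Evens: [16, 16, 26]
Count of evens = 3
Final answer: 3


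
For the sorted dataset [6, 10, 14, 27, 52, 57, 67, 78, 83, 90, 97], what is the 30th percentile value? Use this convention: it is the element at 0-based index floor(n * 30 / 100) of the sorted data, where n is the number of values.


The dataset has n = 11 elements.
Index = floor(11 * 30 / 100) = floor(330 / 100) = floor(3.3) = 3
Counting from index 0 in the sorted data, the element at index 3 is 27.
Final answer: 27


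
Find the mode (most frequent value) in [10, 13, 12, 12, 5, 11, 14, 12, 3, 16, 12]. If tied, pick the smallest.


Count the frequency of each value:
  3 appears 1 time(s)
  5 appears 1 time(s)
  10 appears 1 time(s)
  11 appears 1 time(s)
  12 appears 4 time(s)
  13 appears 1 time(s)
  14 appears 1 time(s)
  16 appears 1 time(s)
Maximum frequency is 4.
Only 12 reaches that frequency, so it is the mode.
Final answer: 12


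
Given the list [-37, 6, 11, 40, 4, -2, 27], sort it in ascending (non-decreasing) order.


Original list: [-37, 6, 11, 40, 4, -2, 27]
Repeatedly take the smallest remaining element:
  Remaining [-37, 6, 11, 40, 4, -2, 27] -> smallest is -37
  Remaining [6, 11, 40, 4, -2, 27] -> smallest is -2
  Remaining [6, 11, 40, 4, 27] -> smallest is 4
  Remaining [6, 11, 40, 27] -> smallest is 6
  Remaining [11, 40, 27] -> smallest is 11
  Remaining [40, 27] -> smallest is 27
  Remaining [40] -> smallest is 40
Collecting the picks in order gives the sorted list.
Final answer: [-37, -2, 4, 6, 11, 27, 40]


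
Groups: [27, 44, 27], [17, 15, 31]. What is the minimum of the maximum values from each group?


Find max of each group:
  Group 1: [27, 44, 27] -> max = 44
  Group 2: [17, 15, 31] -> max = 31
Maxes: [44, 31]
Minimum of maxes = 31
Final answer: 31


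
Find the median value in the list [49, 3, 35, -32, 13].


First, sort the list: [-32, 3, 13, 35, 49]
The list has 5 elements (odd count).
The middle index is 2 (0-based), and the element there is 13.
Final answer: 13


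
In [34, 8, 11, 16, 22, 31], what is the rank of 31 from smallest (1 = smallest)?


Sort ascending: [8, 11, 16, 22, 31, 34]
Find 31 in the sorted list.
31 is at position 5 (1-indexed).
Final answer: 5


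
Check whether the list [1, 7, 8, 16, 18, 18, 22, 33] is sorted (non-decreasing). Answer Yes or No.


Check consecutive pairs:
  1 <= 7? True
  7 <= 8? True
  8 <= 16? True
  16 <= 18? True
  18 <= 18? True
  18 <= 22? True
  22 <= 33? True
Every consecutive pair is in order, so the list is non-decreasing.
Final answer: Yes


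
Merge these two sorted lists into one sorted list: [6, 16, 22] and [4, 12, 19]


List A: [6, 16, 22]
List B: [4, 12, 19]
Repeatedly compare the front elements and take the smaller:
  6 vs 4 -> take 4
  6 vs 12 -> take 6
  16 vs 12 -> take 12
  16 vs 19 -> take 16
  22 vs 19 -> take 19
  B is exhausted; append the rest of A: [22]
Final answer: [4, 6, 12, 16, 19, 22]


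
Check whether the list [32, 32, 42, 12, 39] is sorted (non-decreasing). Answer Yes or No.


Check consecutive pairs:
  32 <= 32? True
  32 <= 42? True
  42 <= 12? False
  12 <= 39? True
1 consecutive pair(s) are out of order, so the list is not sorted.
Final answer: No


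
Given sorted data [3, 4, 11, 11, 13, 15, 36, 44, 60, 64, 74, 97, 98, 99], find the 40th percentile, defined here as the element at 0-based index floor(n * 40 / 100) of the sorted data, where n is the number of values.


The dataset has n = 14 elements.
Index = floor(14 * 40 / 100) = floor(560 / 100) = floor(5.6) = 5
Counting from index 0 in the sorted data, the element at index 5 is 15.
Final answer: 15


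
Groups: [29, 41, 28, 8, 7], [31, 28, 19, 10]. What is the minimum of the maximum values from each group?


Find max of each group:
  Group 1: [29, 41, 28, 8, 7] -> max = 41
  Group 2: [31, 28, 19, 10] -> max = 31
Maxes: [41, 31]
Minimum of maxes = 31
Final answer: 31


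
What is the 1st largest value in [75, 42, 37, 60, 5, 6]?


Sort descending: [75, 60, 42, 37, 6, 5]
The 1st element (1-indexed) is at index 0.
Value = 75
Final answer: 75


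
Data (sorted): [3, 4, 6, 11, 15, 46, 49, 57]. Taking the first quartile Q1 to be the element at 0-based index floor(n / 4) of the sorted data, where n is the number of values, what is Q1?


The list has n = 8 elements.
Q1 index = floor(8 / 4) = floor(2) = 2
Counting from index 0 in the sorted data, the element at index 2 is 6.
Final answer: 6


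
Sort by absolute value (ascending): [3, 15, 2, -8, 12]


Compute absolute values:
  |3| = 3
  |15| = 15
  |2| = 2
  |-8| = 8
  |12| = 12
Absolute values in increasing order: 2 < 3 < 8 < 12 < 15
Listing the original numbers in that order gives the answer.
Final answer: [2, 3, -8, 12, 15]


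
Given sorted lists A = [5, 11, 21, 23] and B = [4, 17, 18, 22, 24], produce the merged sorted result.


List A: [5, 11, 21, 23]
List B: [4, 17, 18, 22, 24]
Repeatedly compare the front elements and take the smaller:
  5 vs 4 -> take 4
  5 vs 17 -> take 5
  11 vs 17 -> take 11
  21 vs 17 -> take 17
  21 vs 18 -> take 18
  21 vs 22 -> take 21
  23 vs 22 -> take 22
  23 vs 24 -> take 23
  A is exhausted; append the rest of B: [24]
Final answer: [4, 5, 11, 17, 18, 21, 22, 23, 24]


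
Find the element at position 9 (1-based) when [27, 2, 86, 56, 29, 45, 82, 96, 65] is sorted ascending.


Sort ascending: [2, 27, 29, 45, 56, 65, 82, 86, 96]
The 9th element (1-indexed) is at index 8.
Value = 96
Final answer: 96


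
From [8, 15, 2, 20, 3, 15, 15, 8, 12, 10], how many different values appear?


List all unique values:
Distinct values: [2, 3, 8, 10, 12, 15, 20]
Count = 7
Final answer: 7


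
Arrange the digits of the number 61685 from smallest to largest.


The number 61685 has digits: 6, 1, 6, 8, 5
Sorted: 1, 5, 6, 6, 8
Joining the sorted digits gives the result.
Final answer: 15668


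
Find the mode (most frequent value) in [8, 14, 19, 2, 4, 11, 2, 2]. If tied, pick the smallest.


Count the frequency of each value:
  2 appears 3 time(s)
  4 appears 1 time(s)
  8 appears 1 time(s)
  11 appears 1 time(s)
  14 appears 1 time(s)
  19 appears 1 time(s)
Maximum frequency is 3.
Only 2 reaches that frequency, so it is the mode.
Final answer: 2


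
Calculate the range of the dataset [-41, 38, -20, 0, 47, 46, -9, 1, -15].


Maximum value: 47
Minimum value: -41
Range = 47 - (-41) = 88
Final answer: 88


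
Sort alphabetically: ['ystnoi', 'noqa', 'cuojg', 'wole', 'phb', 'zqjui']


Compare strings character by character (the first differing letter decides):
  'cuojg' < 'noqa' since 'c' < 'n' at position 1
  'noqa' < 'phb' since 'n' < 'p' at position 1
  'phb' < 'wole' since 'p' < 'w' at position 1
  'wole' < 'ystnoi' since 'w' < 'y' at position 1
  'ystnoi' < 'zqjui' since 'y' < 'z' at position 1
Chaining these comparisons gives the alphabetical order.
Final answer: ['cuojg', 'noqa', 'phb', 'wole', 'ystnoi', 'zqjui']


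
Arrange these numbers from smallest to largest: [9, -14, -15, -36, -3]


Original list: [9, -14, -15, -36, -3]
Repeatedly take the smallest remaining element:
  Remaining [9, -14, -15, -36, -3] -> smallest is -36
  Remaining [9, -14, -15, -3] -> smallest is -15
  Remaining [9, -14, -3] -> smallest is -14
  Remaining [9, -3] -> smallest is -3
  Remaining [9] -> smallest is 9
Collecting the picks in order gives the sorted list.
Final answer: [-36, -15, -14, -3, 9]


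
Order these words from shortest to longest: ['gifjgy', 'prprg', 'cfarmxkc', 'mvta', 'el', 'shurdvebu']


Compute lengths:
  'gifjgy' has length 6
  'prprg' has length 5
  'cfarmxkc' has length 8
  'mvta' has length 4
  'el' has length 2
  'shurdvebu' has length 9
Lengths in increasing order: 2 < 4 < 5 < 6 < 8 < 9
Listing the words in that order gives the answer.
Final answer: ['el', 'mvta', 'prprg', 'gifjgy', 'cfarmxkc', 'shurdvebu']


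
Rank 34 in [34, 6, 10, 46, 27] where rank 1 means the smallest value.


Sort ascending: [6, 10, 27, 34, 46]
Find 34 in the sorted list.
34 is at position 4 (1-indexed).
Final answer: 4


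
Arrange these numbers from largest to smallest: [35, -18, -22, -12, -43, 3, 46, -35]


Original list: [35, -18, -22, -12, -43, 3, 46, -35]
Repeatedly take the largest remaining element:
  Remaining [35, -18, -22, -12, -43, 3, 46, -35] -> largest is 46
  Remaining [35, -18, -22, -12, -43, 3, -35] -> largest is 35
  Remaining [-18, -22, -12, -43, 3, -35] -> largest is 3
  Remaining [-18, -22, -12, -43, -35] -> largest is -12
  Remaining [-18, -22, -43, -35] -> largest is -18
  Remaining [-22, -43, -35] -> largest is -22
  Remaining [-43, -35] -> largest is -35
  Remaining [-43] -> largest is -43
Collecting the picks in order gives the descending list.
Final answer: [46, 35, 3, -12, -18, -22, -35, -43]


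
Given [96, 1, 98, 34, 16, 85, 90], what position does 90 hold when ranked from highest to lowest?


Sort descending: [98, 96, 90, 85, 34, 16, 1]
Find 90 in the sorted list.
90 is at position 3.
Final answer: 3


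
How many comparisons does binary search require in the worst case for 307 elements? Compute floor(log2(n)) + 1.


Binary search halves the search space each step.
Maximum comparisons = floor(log2(307)) + 1
log2(307) = 8.2621
floor(log2(307)) = 8, so 8 + 1 = 9
Final answer: 9


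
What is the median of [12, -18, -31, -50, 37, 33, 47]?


First, sort the list: [-50, -31, -18, 12, 33, 37, 47]
The list has 7 elements (odd count).
The middle index is 3 (0-based), and the element there is 12.
Final answer: 12


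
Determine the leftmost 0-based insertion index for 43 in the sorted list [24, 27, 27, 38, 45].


List is sorted: [24, 27, 27, 38, 45]
We need the leftmost position where 43 can be inserted, i.e. the first index whose element is >= 43 (or the end of the list if none is).
Binary search with low=0, high=5 (0-based indices):
  low=0, high=5, mid=2: a[2]=27 < 43, so low = 3
  low=3, high=5, mid=4: a[4]=45 >= 43, so high = 4
  low=3, high=4, mid=3: a[3]=38 < 43, so low = 4
Now low = high = 4, so the insertion index is 4.
Final answer: 4


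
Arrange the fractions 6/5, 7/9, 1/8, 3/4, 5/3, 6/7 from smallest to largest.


Convert to decimal for comparison:
  6/5 = 1.2
  7/9 = 0.7778
  1/8 = 0.125
  3/4 = 0.75
  5/3 = 1.6667
  6/7 = 0.8571
Decimals in increasing order: 0.125 < 0.75 < 0.7778 < 0.8571 < 1.2 < 1.6667
Writing each back as its fraction gives the sorted order.
Final answer: 1/8, 3/4, 7/9, 6/7, 6/5, 5/3


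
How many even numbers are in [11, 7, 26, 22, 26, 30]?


Check each element:
  11 is odd
  7 is odd
  26 is even
  22 is even
  26 is even
  30 is even
Evens: [26, 22, 26, 30]
Count of evens = 4
Final answer: 4


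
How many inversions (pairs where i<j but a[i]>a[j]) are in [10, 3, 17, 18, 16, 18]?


For each element, count the later elements that are smaller than it:
  10 (index 0): smaller elements after it = [3] -> 1
  3 (index 1): smaller elements after it = [] -> 0
  17 (index 2): smaller elements after it = [16] -> 1
  18 (index 3): smaller elements after it = [16] -> 1
  16 (index 4): smaller elements after it = [] -> 0
Total inversions = 1 + 0 + 1 + 1 + 0 = 3
Final answer: 3


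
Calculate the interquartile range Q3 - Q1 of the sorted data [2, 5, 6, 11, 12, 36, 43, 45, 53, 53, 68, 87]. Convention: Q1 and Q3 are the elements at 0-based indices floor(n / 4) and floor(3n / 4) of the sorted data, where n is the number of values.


The data has n = 12 elements.
Q1 index = floor(12 / 4) = floor(3) = 3; Q3 index = floor(3 * 12 / 4) = floor(9) = 9
Q1 = element at index 3 = 11
Q3 = element at index 9 = 53
IQR = 53 - 11 = 42
Final answer: 42


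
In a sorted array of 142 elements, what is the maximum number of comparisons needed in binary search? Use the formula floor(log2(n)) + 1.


Binary search halves the search space each step.
Maximum comparisons = floor(log2(142)) + 1
log2(142) = 7.1497
floor(log2(142)) = 7, so 7 + 1 = 8
Final answer: 8


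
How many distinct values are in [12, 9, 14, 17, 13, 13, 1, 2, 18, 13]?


List all unique values:
Distinct values: [1, 2, 9, 12, 13, 14, 17, 18]
Count = 8
Final answer: 8


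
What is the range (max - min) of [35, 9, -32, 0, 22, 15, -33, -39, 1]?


Maximum value: 35
Minimum value: -39
Range = 35 - (-39) = 74
Final answer: 74


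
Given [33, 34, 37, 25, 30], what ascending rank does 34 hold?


Sort ascending: [25, 30, 33, 34, 37]
Find 34 in the sorted list.
34 is at position 4 (1-indexed).
Final answer: 4


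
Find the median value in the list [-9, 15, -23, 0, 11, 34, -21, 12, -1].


First, sort the list: [-23, -21, -9, -1, 0, 11, 12, 15, 34]
The list has 9 elements (odd count).
The middle index is 4 (0-based), and the element there is 0.
Final answer: 0


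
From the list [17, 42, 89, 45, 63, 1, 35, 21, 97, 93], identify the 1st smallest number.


Sort ascending: [1, 17, 21, 35, 42, 45, 63, 89, 93, 97]
The 1st element (1-indexed) is at index 0.
Value = 1
Final answer: 1


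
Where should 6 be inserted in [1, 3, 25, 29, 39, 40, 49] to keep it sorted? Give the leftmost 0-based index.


List is sorted: [1, 3, 25, 29, 39, 40, 49]
We need the leftmost position where 6 can be inserted, i.e. the first index whose element is >= 6 (or the end of the list if none is).
Binary search with low=0, high=7 (0-based indices):
  low=0, high=7, mid=3: a[3]=29 >= 6, so high = 3
  low=0, high=3, mid=1: a[1]=3 < 6, so low = 2
  low=2, high=3, mid=2: a[2]=25 >= 6, so high = 2
Now low = high = 2, so the insertion index is 2.
Final answer: 2


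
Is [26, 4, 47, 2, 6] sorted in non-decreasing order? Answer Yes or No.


Check consecutive pairs:
  26 <= 4? False
  4 <= 47? True
  47 <= 2? False
  2 <= 6? True
2 consecutive pair(s) are out of order, so the list is not sorted.
Final answer: No


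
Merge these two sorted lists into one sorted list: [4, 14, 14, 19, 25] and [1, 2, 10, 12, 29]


List A: [4, 14, 14, 19, 25]
List B: [1, 2, 10, 12, 29]
Repeatedly compare the front elements and take the smaller:
  4 vs 1 -> take 1
  4 vs 2 -> take 2
  4 vs 10 -> take 4
  14 vs 10 -> take 10
  14 vs 12 -> take 12
  14 vs 29 -> take 14
  14 vs 29 -> take 14
  19 vs 29 -> take 19
  25 vs 29 -> take 25
  A is exhausted; append the rest of B: [29]
Final answer: [1, 2, 4, 10, 12, 14, 14, 19, 25, 29]


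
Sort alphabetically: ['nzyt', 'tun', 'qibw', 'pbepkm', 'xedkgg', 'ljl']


Compare strings character by character (the first differing letter decides):
  'ljl' < 'nzyt' since 'l' < 'n' at position 1
  'nzyt' < 'pbepkm' since 'n' < 'p' at position 1
  'pbepkm' < 'qibw' since 'p' < 'q' at position 1
  'qibw' < 'tun' since 'q' < 't' at position 1
  'tun' < 'xedkgg' since 't' < 'x' at position 1
Chaining these comparisons gives the alphabetical order.
Final answer: ['ljl', 'nzyt', 'pbepkm', 'qibw', 'tun', 'xedkgg']


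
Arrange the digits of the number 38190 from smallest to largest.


The number 38190 has digits: 3, 8, 1, 9, 0
Sorted: 0, 1, 3, 8, 9
Joining the sorted digits gives the result.
Final answer: 01389


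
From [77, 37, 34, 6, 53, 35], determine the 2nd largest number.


Sort descending: [77, 53, 37, 35, 34, 6]
The 2nd element (1-indexed) is at index 1.
Value = 53
Final answer: 53


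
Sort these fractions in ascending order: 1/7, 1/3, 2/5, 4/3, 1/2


Convert to decimal for comparison:
  1/7 = 0.1429
  1/3 = 0.3333
  2/5 = 0.4
  4/3 = 1.3333
  1/2 = 0.5
Decimals in increasing order: 0.1429 < 0.3333 < 0.4 < 0.5 < 1.3333
Writing each back as its fraction gives the sorted order.
Final answer: 1/7, 1/3, 2/5, 1/2, 4/3


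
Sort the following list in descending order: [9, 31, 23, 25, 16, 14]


Original list: [9, 31, 23, 25, 16, 14]
Repeatedly take the largest remaining element:
  Remaining [9, 31, 23, 25, 16, 14] -> largest is 31
  Remaining [9, 23, 25, 16, 14] -> largest is 25
  Remaining [9, 23, 16, 14] -> largest is 23
  Remaining [9, 16, 14] -> largest is 16
  Remaining [9, 14] -> largest is 14
  Remaining [9] -> largest is 9
Collecting the picks in order gives the descending list.
Final answer: [31, 25, 23, 16, 14, 9]


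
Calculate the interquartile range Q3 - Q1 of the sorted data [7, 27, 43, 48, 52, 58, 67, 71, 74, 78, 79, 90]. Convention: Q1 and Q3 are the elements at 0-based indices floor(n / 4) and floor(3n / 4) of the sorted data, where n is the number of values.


The data has n = 12 elements.
Q1 index = floor(12 / 4) = floor(3) = 3; Q3 index = floor(3 * 12 / 4) = floor(9) = 9
Q1 = element at index 3 = 48
Q3 = element at index 9 = 78
IQR = 78 - 48 = 30
Final answer: 30


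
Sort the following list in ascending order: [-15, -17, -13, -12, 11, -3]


Original list: [-15, -17, -13, -12, 11, -3]
Repeatedly take the smallest remaining element:
  Remaining [-15, -17, -13, -12, 11, -3] -> smallest is -17
  Remaining [-15, -13, -12, 11, -3] -> smallest is -15
  Remaining [-13, -12, 11, -3] -> smallest is -13
  Remaining [-12, 11, -3] -> smallest is -12
  Remaining [11, -3] -> smallest is -3
  Remaining [11] -> smallest is 11
Collecting the picks in order gives the sorted list.
Final answer: [-17, -15, -13, -12, -3, 11]


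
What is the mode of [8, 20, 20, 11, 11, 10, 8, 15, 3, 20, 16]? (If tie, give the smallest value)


Count the frequency of each value:
  3 appears 1 time(s)
  8 appears 2 time(s)
  10 appears 1 time(s)
  11 appears 2 time(s)
  15 appears 1 time(s)
  16 appears 1 time(s)
  20 appears 3 time(s)
Maximum frequency is 3.
Only 20 reaches that frequency, so it is the mode.
Final answer: 20


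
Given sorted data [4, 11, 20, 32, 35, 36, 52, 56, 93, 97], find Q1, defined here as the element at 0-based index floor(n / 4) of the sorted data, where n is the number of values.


The list has n = 10 elements.
Q1 index = floor(10 / 4) = floor(2.5) = 2
Counting from index 0 in the sorted data, the element at index 2 is 20.
Final answer: 20


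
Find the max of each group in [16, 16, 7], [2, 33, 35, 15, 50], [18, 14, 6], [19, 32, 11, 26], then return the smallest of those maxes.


Find max of each group:
  Group 1: [16, 16, 7] -> max = 16
  Group 2: [2, 33, 35, 15, 50] -> max = 50
  Group 3: [18, 14, 6] -> max = 18
  Group 4: [19, 32, 11, 26] -> max = 32
Maxes: [16, 50, 18, 32]
Minimum of maxes = 16
Final answer: 16


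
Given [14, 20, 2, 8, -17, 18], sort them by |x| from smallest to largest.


Compute absolute values:
  |14| = 14
  |20| = 20
  |2| = 2
  |8| = 8
  |-17| = 17
  |18| = 18
Absolute values in increasing order: 2 < 8 < 14 < 17 < 18 < 20
Listing the original numbers in that order gives the answer.
Final answer: [2, 8, 14, -17, 18, 20]


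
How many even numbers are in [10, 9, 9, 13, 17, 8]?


Check each element:
  10 is even
  9 is odd
  9 is odd
  13 is odd
  17 is odd
  8 is even
Evens: [10, 8]
Count of evens = 2
Final answer: 2


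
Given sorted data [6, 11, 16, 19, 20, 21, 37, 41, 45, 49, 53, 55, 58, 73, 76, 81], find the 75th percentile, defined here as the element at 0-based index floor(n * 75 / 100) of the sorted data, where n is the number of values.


The dataset has n = 16 elements.
Index = floor(16 * 75 / 100) = floor(1200 / 100) = floor(12) = 12
Counting from index 0 in the sorted data, the element at index 12 is 58.
Final answer: 58


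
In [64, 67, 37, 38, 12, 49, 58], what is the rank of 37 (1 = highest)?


Sort descending: [67, 64, 58, 49, 38, 37, 12]
Find 37 in the sorted list.
37 is at position 6.
Final answer: 6


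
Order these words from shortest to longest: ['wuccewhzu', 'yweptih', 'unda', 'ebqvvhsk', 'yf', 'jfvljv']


Compute lengths:
  'wuccewhzu' has length 9
  'yweptih' has length 7
  'unda' has length 4
  'ebqvvhsk' has length 8
  'yf' has length 2
  'jfvljv' has length 6
Lengths in increasing order: 2 < 4 < 6 < 7 < 8 < 9
Listing the words in that order gives the answer.
Final answer: ['yf', 'unda', 'jfvljv', 'yweptih', 'ebqvvhsk', 'wuccewhzu']


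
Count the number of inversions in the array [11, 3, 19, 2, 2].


For each element, count the later elements that are smaller than it:
  11 (index 0): smaller elements after it = [3, 2, 2] -> 3
  3 (index 1): smaller elements after it = [2, 2] -> 2
  19 (index 2): smaller elements after it = [2, 2] -> 2
  2 (index 3): smaller elements after it = [] -> 0
Total inversions = 3 + 2 + 2 + 0 = 7
Final answer: 7


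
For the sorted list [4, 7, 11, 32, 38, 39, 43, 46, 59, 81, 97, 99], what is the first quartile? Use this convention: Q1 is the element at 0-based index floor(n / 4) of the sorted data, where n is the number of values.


The list has n = 12 elements.
Q1 index = floor(12 / 4) = floor(3) = 3
Counting from index 0 in the sorted data, the element at index 3 is 32.
Final answer: 32


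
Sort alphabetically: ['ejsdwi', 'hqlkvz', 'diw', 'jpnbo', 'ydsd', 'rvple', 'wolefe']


Compare strings character by character (the first differing letter decides):
  'diw' < 'ejsdwi' since 'd' < 'e' at position 1
  'ejsdwi' < 'hqlkvz' since 'e' < 'h' at position 1
  'hqlkvz' < 'jpnbo' since 'h' < 'j' at position 1
  'jpnbo' < 'rvple' since 'j' < 'r' at position 1
  'rvple' < 'wolefe' since 'r' < 'w' at position 1
  'wolefe' < 'ydsd' since 'w' < 'y' at position 1
Chaining these comparisons gives the alphabetical order.
Final answer: ['diw', 'ejsdwi', 'hqlkvz', 'jpnbo', 'rvple', 'wolefe', 'ydsd']


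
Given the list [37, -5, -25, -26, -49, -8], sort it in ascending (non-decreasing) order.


Original list: [37, -5, -25, -26, -49, -8]
Repeatedly take the smallest remaining element:
  Remaining [37, -5, -25, -26, -49, -8] -> smallest is -49
  Remaining [37, -5, -25, -26, -8] -> smallest is -26
  Remaining [37, -5, -25, -8] -> smallest is -25
  Remaining [37, -5, -8] -> smallest is -8
  Remaining [37, -5] -> smallest is -5
  Remaining [37] -> smallest is 37
Collecting the picks in order gives the sorted list.
Final answer: [-49, -26, -25, -8, -5, 37]


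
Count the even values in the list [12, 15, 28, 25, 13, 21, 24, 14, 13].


Check each element:
  12 is even
  15 is odd
  28 is even
  25 is odd
  13 is odd
  21 is odd
  24 is even
  14 is even
  13 is odd
Evens: [12, 28, 24, 14]
Count of evens = 4
Final answer: 4


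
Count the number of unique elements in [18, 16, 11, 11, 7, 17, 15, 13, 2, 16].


List all unique values:
Distinct values: [2, 7, 11, 13, 15, 16, 17, 18]
Count = 8
Final answer: 8


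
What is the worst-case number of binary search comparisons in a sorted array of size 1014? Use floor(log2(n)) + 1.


Binary search halves the search space each step.
Maximum comparisons = floor(log2(1014)) + 1
log2(1014) = 9.9858
floor(log2(1014)) = 9, so 9 + 1 = 10
Final answer: 10


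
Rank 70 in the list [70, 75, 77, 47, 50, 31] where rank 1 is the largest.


Sort descending: [77, 75, 70, 50, 47, 31]
Find 70 in the sorted list.
70 is at position 3.
Final answer: 3


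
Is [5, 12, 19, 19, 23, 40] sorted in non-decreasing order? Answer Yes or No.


Check consecutive pairs:
  5 <= 12? True
  12 <= 19? True
  19 <= 19? True
  19 <= 23? True
  23 <= 40? True
Every consecutive pair is in order, so the list is non-decreasing.
Final answer: Yes


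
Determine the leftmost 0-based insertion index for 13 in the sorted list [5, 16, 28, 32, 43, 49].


List is sorted: [5, 16, 28, 32, 43, 49]
We need the leftmost position where 13 can be inserted, i.e. the first index whose element is >= 13 (or the end of the list if none is).
Binary search with low=0, high=6 (0-based indices):
  low=0, high=6, mid=3: a[3]=32 >= 13, so high = 3
  low=0, high=3, mid=1: a[1]=16 >= 13, so high = 1
  low=0, high=1, mid=0: a[0]=5 < 13, so low = 1
Now low = high = 1, so the insertion index is 1.
Final answer: 1


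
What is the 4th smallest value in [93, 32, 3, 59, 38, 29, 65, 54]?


Sort ascending: [3, 29, 32, 38, 54, 59, 65, 93]
The 4th element (1-indexed) is at index 3.
Value = 38
Final answer: 38


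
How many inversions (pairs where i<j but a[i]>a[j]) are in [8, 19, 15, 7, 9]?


For each element, count the later elements that are smaller than it:
  8 (index 0): smaller elements after it = [7] -> 1
  19 (index 1): smaller elements after it = [15, 7, 9] -> 3
  15 (index 2): smaller elements after it = [7, 9] -> 2
  7 (index 3): smaller elements after it = [] -> 0
Total inversions = 1 + 3 + 2 + 0 = 6
Final answer: 6


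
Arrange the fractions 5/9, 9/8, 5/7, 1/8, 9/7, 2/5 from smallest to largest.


Convert to decimal for comparison:
  5/9 = 0.5556
  9/8 = 1.125
  5/7 = 0.7143
  1/8 = 0.125
  9/7 = 1.2857
  2/5 = 0.4
Decimals in increasing order: 0.125 < 0.4 < 0.5556 < 0.7143 < 1.125 < 1.2857
Writing each back as its fraction gives the sorted order.
Final answer: 1/8, 2/5, 5/9, 5/7, 9/8, 9/7


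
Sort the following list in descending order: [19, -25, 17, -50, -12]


Original list: [19, -25, 17, -50, -12]
Repeatedly take the largest remaining element:
  Remaining [19, -25, 17, -50, -12] -> largest is 19
  Remaining [-25, 17, -50, -12] -> largest is 17
  Remaining [-25, -50, -12] -> largest is -12
  Remaining [-25, -50] -> largest is -25
  Remaining [-50] -> largest is -50
Collecting the picks in order gives the descending list.
Final answer: [19, 17, -12, -25, -50]


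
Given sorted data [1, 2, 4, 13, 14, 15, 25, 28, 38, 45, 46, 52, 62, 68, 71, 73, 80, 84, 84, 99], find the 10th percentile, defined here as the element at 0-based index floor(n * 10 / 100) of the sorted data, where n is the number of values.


The dataset has n = 20 elements.
Index = floor(20 * 10 / 100) = floor(200 / 100) = floor(2) = 2
Counting from index 0 in the sorted data, the element at index 2 is 4.
Final answer: 4


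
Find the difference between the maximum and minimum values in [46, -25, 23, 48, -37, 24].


Maximum value: 48
Minimum value: -37
Range = 48 - (-37) = 85
Final answer: 85


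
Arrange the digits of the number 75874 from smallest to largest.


The number 75874 has digits: 7, 5, 8, 7, 4
Sorted: 4, 5, 7, 7, 8
Joining the sorted digits gives the result.
Final answer: 45778
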